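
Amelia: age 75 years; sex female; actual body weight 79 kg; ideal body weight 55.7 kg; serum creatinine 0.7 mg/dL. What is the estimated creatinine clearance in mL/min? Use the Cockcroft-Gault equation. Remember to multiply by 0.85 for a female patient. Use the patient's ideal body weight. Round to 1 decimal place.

61.1 mL/min

CrCl = (140 − 75) × 55.7 / (72 × 0.7) × 0.85 = 3620.5 / 50.40 × 0.85 ≈ 61.1 mL/min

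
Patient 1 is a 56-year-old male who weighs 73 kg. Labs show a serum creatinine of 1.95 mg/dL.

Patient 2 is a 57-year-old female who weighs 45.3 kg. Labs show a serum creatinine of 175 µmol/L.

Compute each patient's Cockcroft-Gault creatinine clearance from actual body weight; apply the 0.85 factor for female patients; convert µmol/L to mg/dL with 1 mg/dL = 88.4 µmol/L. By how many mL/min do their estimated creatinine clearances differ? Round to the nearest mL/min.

21 mL/min

Patient 1: CrCl = (140 − 56) × 73 / (72 × 1.95) = 6132.0 / 140.40 ≈ 43.7 mL/min
Patient 2: SCr = 175 / 88.4 = 1.98 mg/dL
Patient 2: CrCl = (140 − 57) × 45.3 / (72 × 1.98) × 0.85 = 3759.9 / 142.56 × 0.85 ≈ 22.4 mL/min
|43.7 − 22.4| = 21.3 mL/min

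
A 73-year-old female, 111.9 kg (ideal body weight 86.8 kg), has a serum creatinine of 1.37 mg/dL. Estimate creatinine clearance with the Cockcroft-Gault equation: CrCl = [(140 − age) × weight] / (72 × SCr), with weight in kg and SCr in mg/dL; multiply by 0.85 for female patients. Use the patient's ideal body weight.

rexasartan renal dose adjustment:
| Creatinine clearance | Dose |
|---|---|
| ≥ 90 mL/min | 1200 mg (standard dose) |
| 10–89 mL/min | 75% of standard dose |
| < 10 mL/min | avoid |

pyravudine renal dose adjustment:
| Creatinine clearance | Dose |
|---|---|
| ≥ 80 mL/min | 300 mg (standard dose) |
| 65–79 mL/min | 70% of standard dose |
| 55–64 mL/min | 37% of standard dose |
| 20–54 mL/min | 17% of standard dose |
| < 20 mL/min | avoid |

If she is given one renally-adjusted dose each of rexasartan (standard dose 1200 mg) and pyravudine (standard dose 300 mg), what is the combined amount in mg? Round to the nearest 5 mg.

950 mg

CrCl = (140 − 73) × 86.8 / (72 × 1.37) × 0.85 = 5815.6 / 98.64 × 0.85 ≈ 50.1 mL/min
CrCl ≈ 50 mL/min.
rexasartan: 10–89 mL/min → 75% of 1200 mg = 900 mg.
pyravudine: 20–54 mL/min → 17% of 300 mg = 51 mg.
Total = 900 + 51 = 951 mg.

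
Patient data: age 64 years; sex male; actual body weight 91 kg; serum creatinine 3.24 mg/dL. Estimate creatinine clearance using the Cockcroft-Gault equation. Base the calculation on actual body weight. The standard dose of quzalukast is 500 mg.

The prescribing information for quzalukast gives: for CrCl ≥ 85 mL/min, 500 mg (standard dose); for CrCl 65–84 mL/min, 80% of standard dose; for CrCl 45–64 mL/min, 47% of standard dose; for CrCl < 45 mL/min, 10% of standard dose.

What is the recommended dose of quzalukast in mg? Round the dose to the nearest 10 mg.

CrCl = (140 − 64) × 91 / (72 × 3.24) = 6916.0 / 233.28 ≈ 29.6 mL/min
CrCl ≈ 30 mL/min → bracket < 45 mL/min.
10% of 500 mg = 50 mg

50 mg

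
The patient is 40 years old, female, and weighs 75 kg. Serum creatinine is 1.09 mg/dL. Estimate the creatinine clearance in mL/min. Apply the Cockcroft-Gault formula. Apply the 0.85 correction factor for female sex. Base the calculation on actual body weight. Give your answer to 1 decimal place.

CrCl = (140 − 40) × 75 / (72 × 1.09) × 0.85 = 7500.0 / 78.48 × 0.85 ≈ 81.2 mL/min

81.2 mL/min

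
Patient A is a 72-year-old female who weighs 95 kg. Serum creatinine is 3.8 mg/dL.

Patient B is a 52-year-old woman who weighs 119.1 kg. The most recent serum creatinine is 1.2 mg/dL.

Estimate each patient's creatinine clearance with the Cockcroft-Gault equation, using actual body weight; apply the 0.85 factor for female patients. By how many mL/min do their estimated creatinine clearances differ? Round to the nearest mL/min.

83 mL/min

Patient A: CrCl = (140 − 72) × 95 / (72 × 3.8) × 0.85 = 6460.0 / 273.60 × 0.85 ≈ 20.1 mL/min
Patient B: CrCl = (140 − 52) × 119.1 / (72 × 1.2) × 0.85 = 10480.8 / 86.40 × 0.85 ≈ 103.1 mL/min
|20.1 − 103.1| = 83.0 mL/min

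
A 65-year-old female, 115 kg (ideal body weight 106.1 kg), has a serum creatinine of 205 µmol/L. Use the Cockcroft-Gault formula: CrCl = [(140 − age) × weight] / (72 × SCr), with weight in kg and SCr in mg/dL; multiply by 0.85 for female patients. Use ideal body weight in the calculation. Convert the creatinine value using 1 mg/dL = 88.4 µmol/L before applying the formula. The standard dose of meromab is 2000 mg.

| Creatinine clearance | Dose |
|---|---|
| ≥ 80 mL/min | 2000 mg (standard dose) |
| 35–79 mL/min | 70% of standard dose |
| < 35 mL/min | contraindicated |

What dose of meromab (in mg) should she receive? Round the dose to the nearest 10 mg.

1400 mg

SCr = 205 / 88.4 = 2.319 mg/dL
CrCl = (140 − 65) × 106.1 / (72 × 2.319) × 0.85 = 7957.5 / 166.97 × 0.85 ≈ 40.5 mL/min
CrCl ≈ 41 mL/min → bracket 35–79 mL/min.
70% of 2000 mg = 1400 mg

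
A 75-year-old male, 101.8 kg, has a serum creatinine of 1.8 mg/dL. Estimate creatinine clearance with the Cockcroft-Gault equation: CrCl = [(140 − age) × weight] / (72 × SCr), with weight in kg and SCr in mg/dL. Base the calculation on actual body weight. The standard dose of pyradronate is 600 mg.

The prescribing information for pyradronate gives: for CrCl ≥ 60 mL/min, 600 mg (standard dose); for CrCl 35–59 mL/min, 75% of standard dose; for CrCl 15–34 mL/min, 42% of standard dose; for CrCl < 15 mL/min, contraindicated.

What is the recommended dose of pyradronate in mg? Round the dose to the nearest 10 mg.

CrCl = (140 − 75) × 101.8 / (72 × 1.8) = 6617.0 / 129.60 ≈ 51.1 mL/min
CrCl ≈ 51 mL/min → bracket 35–59 mL/min.
75% of 600 mg = 450 mg

450 mg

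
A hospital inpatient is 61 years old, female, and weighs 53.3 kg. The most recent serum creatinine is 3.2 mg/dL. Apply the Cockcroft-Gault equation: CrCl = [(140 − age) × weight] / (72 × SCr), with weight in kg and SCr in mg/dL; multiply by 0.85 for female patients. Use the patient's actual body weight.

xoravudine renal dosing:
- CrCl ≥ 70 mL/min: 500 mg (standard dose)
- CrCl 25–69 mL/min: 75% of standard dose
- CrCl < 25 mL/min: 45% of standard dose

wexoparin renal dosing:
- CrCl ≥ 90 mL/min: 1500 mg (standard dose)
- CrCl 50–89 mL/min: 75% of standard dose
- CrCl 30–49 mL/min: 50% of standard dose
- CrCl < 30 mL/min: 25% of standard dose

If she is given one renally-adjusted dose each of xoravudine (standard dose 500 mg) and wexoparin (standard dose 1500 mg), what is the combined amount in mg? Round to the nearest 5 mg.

600 mg

CrCl = (140 − 61) × 53.3 / (72 × 3.2) × 0.85 = 4210.7 / 230.40 × 0.85 ≈ 15.5 mL/min
CrCl ≈ 16 mL/min.
xoravudine: < 25 mL/min → 45% of 500 mg = 225 mg.
wexoparin: < 30 mL/min → 25% of 1500 mg = 375 mg.
Total = 225 + 375 = 600 mg.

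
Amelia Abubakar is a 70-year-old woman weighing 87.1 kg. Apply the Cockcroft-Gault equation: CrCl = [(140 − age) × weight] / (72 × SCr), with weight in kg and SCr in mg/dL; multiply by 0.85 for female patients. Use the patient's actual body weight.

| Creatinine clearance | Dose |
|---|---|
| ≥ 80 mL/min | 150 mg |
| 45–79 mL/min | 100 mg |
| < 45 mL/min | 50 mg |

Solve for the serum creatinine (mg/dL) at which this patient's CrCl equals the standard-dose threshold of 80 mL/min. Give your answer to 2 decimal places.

0.90 mg/dL

Standard dose requires CrCl ≥ 80 mL/min.
Set (140 − 70) × 87.1 × 0.85 / (72 × SCr) = 80
SCr = (140 − 70) × 87.1 × 0.85 / (72 × 80) = 0.900 mg/dL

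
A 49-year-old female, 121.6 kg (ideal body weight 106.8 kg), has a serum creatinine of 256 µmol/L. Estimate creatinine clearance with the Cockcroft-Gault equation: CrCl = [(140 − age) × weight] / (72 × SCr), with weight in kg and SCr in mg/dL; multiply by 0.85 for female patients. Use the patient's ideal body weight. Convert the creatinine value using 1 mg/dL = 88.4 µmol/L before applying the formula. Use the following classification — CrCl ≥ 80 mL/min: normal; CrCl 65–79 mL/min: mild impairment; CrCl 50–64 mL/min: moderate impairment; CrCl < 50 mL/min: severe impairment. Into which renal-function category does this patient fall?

SCr = 256 / 88.4 = 2.896 mg/dL
CrCl = (140 − 49) × 106.8 / (72 × 2.896) × 0.85 = 9718.8 / 208.51 × 0.85 ≈ 39.6 mL/min
40 mL/min falls in the 'severe impairment' range.

severe impairment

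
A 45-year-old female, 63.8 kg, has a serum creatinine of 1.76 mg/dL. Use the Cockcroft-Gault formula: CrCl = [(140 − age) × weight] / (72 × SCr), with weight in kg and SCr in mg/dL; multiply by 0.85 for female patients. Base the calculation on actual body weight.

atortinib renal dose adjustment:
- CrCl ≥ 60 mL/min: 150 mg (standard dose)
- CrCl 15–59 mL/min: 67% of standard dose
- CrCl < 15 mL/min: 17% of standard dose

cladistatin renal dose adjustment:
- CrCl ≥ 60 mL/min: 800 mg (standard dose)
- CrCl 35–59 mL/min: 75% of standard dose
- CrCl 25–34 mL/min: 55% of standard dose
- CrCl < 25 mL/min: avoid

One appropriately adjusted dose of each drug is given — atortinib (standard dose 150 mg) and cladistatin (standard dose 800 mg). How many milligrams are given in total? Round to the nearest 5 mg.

CrCl = (140 − 45) × 63.8 / (72 × 1.76) × 0.85 = 6061.0 / 126.72 × 0.85 ≈ 40.7 mL/min
CrCl ≈ 41 mL/min.
atortinib: 15–59 mL/min → 67% of 150 mg = 100.5 mg.
cladistatin: 35–59 mL/min → 75% of 800 mg = 600 mg.
Total = 100.5 + 600 = 700.5 mg.

700 mg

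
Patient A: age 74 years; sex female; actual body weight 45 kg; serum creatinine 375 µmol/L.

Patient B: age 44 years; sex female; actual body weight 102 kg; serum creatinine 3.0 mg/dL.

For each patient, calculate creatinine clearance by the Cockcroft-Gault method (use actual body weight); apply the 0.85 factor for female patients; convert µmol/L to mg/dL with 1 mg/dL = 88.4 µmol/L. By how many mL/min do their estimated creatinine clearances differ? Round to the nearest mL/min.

30 mL/min

Patient A: SCr = 375 / 88.4 = 4.242 mg/dL
Patient A: CrCl = (140 − 74) × 45 / (72 × 4.242) × 0.85 = 2970.0 / 305.42 × 0.85 ≈ 8.3 mL/min
Patient B: CrCl = (140 − 44) × 102 / (72 × 3) × 0.85 = 9792.0 / 216.00 × 0.85 ≈ 38.5 mL/min
|8.3 − 38.5| = 30.2 mL/min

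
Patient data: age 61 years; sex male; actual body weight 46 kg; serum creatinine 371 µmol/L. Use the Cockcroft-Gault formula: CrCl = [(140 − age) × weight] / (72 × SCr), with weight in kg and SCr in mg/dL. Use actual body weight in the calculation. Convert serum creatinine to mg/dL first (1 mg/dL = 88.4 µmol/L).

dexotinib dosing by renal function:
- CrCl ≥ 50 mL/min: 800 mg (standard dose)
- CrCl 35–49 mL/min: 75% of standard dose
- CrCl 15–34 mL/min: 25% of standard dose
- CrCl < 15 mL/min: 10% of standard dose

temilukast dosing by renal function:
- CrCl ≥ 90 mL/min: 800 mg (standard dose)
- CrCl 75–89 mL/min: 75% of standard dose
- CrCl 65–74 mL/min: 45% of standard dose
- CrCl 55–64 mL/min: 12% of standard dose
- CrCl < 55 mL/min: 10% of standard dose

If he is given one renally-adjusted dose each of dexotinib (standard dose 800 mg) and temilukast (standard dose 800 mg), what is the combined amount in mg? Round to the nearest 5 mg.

160 mg

SCr = 371 / 88.4 = 4.197 mg/dL
CrCl = (140 − 61) × 46 / (72 × 4.197) = 3634.0 / 302.18 ≈ 12.0 mL/min
CrCl ≈ 12 mL/min.
dexotinib: < 15 mL/min → 10% of 800 mg = 80 mg.
temilukast: < 55 mL/min → 10% of 800 mg = 80 mg.
Total = 80 + 80 = 160 mg.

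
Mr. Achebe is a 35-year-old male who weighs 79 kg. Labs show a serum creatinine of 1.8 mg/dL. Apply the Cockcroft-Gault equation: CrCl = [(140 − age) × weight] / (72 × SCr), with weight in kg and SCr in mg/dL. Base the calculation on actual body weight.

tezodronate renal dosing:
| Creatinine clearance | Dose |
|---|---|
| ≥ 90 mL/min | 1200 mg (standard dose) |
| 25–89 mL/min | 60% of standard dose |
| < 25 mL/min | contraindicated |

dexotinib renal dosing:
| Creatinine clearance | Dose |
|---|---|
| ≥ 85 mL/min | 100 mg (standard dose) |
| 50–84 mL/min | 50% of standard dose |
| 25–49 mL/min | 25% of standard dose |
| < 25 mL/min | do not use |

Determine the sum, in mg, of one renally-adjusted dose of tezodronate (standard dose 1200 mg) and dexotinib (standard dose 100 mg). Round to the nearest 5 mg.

770 mg

CrCl = (140 − 35) × 79 / (72 × 1.8) = 8295.0 / 129.60 ≈ 64.0 mL/min
CrCl ≈ 64 mL/min.
tezodronate: 25–89 mL/min → 60% of 1200 mg = 720 mg.
dexotinib: 50–84 mL/min → 50% of 100 mg = 50 mg.
Total = 720 + 50 = 770 mg.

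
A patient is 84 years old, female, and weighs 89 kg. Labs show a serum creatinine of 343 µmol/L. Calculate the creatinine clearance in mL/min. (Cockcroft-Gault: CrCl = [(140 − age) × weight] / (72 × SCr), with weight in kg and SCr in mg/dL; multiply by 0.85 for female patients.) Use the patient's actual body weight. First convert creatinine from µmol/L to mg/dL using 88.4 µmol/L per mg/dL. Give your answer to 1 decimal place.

SCr = 343 / 88.4 = 3.88 mg/dL
CrCl = (140 − 84) × 89 / (72 × 3.88) × 0.85 = 4984.0 / 279.36 × 0.85 ≈ 15.2 mL/min

15.2 mL/min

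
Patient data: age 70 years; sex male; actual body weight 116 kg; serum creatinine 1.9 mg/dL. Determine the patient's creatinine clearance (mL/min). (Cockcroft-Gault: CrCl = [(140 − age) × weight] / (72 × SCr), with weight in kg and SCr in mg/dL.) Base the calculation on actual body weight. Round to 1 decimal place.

59.4 mL/min

CrCl = (140 − 70) × 116 / (72 × 1.9) = 8120.0 / 136.80 ≈ 59.4 mL/min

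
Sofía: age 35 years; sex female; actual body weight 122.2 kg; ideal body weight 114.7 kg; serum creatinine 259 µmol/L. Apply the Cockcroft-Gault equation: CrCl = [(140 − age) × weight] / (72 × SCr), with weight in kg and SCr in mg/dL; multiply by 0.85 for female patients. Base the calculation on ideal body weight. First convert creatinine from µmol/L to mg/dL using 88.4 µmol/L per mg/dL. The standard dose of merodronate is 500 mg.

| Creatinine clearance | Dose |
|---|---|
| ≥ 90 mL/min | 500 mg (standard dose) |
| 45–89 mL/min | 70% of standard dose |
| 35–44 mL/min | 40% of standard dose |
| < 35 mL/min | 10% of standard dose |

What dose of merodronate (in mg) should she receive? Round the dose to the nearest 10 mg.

SCr = 259 / 88.4 = 2.93 mg/dL
CrCl = (140 − 35) × 114.7 / (72 × 2.93) × 0.85 = 12043.5 / 210.96 × 0.85 ≈ 48.5 mL/min
CrCl ≈ 49 mL/min → bracket 45–89 mL/min.
70% of 500 mg = 350 mg

350 mg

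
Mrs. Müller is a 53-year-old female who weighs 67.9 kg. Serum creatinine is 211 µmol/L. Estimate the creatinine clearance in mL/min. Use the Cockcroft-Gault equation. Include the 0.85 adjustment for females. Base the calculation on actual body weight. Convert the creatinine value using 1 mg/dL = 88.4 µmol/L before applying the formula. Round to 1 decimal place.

SCr = 211 / 88.4 = 2.387 mg/dL
CrCl = (140 − 53) × 67.9 / (72 × 2.387) × 0.85 = 5907.3 / 171.86 × 0.85 ≈ 29.2 mL/min

29.2 mL/min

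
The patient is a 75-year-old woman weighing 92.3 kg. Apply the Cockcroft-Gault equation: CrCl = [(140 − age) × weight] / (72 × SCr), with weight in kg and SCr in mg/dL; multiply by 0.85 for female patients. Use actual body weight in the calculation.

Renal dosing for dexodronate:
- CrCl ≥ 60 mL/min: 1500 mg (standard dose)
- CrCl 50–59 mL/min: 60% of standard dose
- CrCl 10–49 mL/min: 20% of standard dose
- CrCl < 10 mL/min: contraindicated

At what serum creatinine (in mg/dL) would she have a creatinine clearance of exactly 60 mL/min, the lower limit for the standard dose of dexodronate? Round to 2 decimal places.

1.18 mg/dL

Standard dose requires CrCl ≥ 60 mL/min.
Set (140 − 75) × 92.3 × 0.85 / (72 × SCr) = 60
SCr = (140 − 75) × 92.3 × 0.85 / (72 × 60) = 1.180 mg/dL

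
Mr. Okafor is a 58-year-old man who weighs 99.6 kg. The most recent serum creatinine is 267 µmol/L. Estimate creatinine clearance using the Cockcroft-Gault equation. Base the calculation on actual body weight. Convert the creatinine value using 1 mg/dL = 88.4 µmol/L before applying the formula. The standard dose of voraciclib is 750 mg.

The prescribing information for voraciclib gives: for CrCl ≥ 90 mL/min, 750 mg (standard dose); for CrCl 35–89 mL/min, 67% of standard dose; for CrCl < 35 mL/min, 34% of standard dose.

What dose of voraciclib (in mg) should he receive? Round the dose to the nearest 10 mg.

SCr = 267 / 88.4 = 3.02 mg/dL
CrCl = (140 − 58) × 99.6 / (72 × 3.02) = 8167.2 / 217.44 ≈ 37.6 mL/min
CrCl ≈ 38 mL/min → bracket 35–89 mL/min.
67% of 750 mg = 502.5 mg → 500 mg

500 mg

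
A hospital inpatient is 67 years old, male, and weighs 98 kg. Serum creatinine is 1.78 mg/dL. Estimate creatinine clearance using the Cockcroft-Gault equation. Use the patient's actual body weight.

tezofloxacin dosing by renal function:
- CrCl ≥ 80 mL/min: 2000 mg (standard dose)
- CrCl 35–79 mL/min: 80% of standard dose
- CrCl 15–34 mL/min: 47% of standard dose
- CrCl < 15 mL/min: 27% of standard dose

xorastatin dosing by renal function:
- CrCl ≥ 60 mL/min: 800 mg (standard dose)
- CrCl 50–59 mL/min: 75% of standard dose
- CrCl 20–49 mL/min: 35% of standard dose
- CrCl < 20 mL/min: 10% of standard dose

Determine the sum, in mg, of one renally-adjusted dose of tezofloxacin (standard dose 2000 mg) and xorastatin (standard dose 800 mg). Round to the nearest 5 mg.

CrCl = (140 − 67) × 98 / (72 × 1.78) = 7154.0 / 128.16 ≈ 55.8 mL/min
CrCl ≈ 56 mL/min.
tezofloxacin: 35–79 mL/min → 80% of 2000 mg = 1600 mg.
xorastatin: 50–59 mL/min → 75% of 800 mg = 600 mg.
Total = 1600 + 600 = 2200 mg.

2200 mg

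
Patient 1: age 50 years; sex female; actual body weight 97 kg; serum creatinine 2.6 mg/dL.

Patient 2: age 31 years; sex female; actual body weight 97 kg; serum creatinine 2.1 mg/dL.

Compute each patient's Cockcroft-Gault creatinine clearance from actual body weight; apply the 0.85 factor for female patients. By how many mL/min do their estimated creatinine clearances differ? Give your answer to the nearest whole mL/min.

20 mL/min

Patient 1: CrCl = (140 − 50) × 97 / (72 × 2.6) × 0.85 = 8730.0 / 187.20 × 0.85 ≈ 39.6 mL/min
Patient 2: CrCl = (140 − 31) × 97 / (72 × 2.1) × 0.85 = 10573.0 / 151.20 × 0.85 ≈ 59.4 mL/min
|39.6 − 59.4| = 19.8 mL/min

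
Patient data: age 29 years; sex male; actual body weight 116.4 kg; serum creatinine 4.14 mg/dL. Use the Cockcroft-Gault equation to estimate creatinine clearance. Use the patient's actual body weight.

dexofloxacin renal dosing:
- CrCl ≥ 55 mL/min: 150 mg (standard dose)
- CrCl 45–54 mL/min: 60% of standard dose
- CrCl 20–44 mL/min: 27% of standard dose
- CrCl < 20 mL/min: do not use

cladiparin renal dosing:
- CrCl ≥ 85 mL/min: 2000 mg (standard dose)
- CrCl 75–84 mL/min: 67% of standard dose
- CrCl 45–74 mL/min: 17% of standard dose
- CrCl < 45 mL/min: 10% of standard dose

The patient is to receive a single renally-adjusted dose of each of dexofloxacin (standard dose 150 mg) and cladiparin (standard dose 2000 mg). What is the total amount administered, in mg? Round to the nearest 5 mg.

CrCl = (140 − 29) × 116.4 / (72 × 4.14) = 12920.4 / 298.08 ≈ 43.3 mL/min
CrCl ≈ 43 mL/min.
dexofloxacin: 20–44 mL/min → 27% of 150 mg = 40.5 mg.
cladiparin: < 45 mL/min → 10% of 2000 mg = 200 mg.
Total = 40.5 + 200 = 240.5 mg.

240 mg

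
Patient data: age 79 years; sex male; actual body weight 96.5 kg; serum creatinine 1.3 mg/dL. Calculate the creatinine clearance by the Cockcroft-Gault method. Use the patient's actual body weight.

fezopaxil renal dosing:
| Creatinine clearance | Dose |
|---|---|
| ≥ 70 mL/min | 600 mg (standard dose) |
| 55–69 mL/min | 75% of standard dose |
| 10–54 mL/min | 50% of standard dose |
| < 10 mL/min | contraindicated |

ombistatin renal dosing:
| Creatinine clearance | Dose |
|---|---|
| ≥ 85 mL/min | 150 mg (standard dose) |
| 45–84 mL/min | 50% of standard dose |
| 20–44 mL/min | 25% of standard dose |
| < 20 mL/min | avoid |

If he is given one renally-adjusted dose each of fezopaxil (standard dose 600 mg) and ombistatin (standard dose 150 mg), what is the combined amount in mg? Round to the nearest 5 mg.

CrCl = (140 − 79) × 96.5 / (72 × 1.3) = 5886.5 / 93.60 ≈ 62.9 mL/min
CrCl ≈ 63 mL/min.
fezopaxil: 55–69 mL/min → 75% of 600 mg = 450 mg.
ombistatin: 45–84 mL/min → 50% of 150 mg = 75 mg.
Total = 450 + 75 = 525 mg.

525 mg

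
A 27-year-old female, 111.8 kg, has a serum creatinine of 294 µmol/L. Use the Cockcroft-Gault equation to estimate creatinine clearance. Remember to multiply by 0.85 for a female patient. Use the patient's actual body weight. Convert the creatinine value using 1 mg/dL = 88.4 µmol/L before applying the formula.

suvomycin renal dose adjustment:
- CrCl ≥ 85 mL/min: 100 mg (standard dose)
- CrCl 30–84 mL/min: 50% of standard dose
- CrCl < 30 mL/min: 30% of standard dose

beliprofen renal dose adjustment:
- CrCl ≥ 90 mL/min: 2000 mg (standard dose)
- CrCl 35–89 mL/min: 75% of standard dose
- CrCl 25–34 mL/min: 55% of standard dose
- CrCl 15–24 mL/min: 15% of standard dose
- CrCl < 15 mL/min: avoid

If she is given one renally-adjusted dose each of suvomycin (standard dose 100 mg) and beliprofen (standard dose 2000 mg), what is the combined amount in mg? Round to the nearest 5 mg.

SCr = 294 / 88.4 = 3.326 mg/dL
CrCl = (140 − 27) × 111.8 / (72 × 3.326) × 0.85 = 12633.4 / 239.47 × 0.85 ≈ 44.8 mL/min
CrCl ≈ 45 mL/min.
suvomycin: 30–84 mL/min → 50% of 100 mg = 50 mg.
beliprofen: 35–89 mL/min → 75% of 2000 mg = 1500 mg.
Total = 50 + 1500 = 1550 mg.

1550 mg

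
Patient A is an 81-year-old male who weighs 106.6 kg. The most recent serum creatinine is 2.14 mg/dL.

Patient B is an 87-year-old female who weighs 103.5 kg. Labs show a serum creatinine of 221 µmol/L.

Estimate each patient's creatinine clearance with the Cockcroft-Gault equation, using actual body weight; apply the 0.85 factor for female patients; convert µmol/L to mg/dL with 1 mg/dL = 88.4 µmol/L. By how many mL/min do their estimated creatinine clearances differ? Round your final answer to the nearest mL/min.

15 mL/min

Patient A: CrCl = (140 − 81) × 106.6 / (72 × 2.14) = 6289.4 / 154.08 ≈ 40.8 mL/min
Patient B: SCr = 221 / 88.4 = 2.5 mg/dL
Patient B: CrCl = (140 − 87) × 103.5 / (72 × 2.5) × 0.85 = 5485.5 / 180.00 × 0.85 ≈ 25.9 mL/min
|40.8 − 25.9| = 14.9 mL/min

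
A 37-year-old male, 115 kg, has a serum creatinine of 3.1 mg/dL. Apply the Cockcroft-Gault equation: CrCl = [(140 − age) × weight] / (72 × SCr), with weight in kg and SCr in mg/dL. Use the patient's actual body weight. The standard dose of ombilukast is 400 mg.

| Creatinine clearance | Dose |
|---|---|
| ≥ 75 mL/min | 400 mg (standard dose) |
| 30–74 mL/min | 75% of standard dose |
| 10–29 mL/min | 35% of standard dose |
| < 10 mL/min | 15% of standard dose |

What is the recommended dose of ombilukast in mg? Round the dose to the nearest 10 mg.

300 mg

CrCl = (140 − 37) × 115 / (72 × 3.1) = 11845.0 / 223.20 ≈ 53.1 mL/min
CrCl ≈ 53 mL/min → bracket 30–74 mL/min.
75% of 400 mg = 300 mg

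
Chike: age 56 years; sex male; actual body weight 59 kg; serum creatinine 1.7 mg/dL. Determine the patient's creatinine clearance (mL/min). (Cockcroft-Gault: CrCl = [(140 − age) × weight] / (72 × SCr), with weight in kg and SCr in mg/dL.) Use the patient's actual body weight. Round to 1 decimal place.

CrCl = (140 − 56) × 59 / (72 × 1.7) = 4956.0 / 122.40 ≈ 40.5 mL/min

40.5 mL/min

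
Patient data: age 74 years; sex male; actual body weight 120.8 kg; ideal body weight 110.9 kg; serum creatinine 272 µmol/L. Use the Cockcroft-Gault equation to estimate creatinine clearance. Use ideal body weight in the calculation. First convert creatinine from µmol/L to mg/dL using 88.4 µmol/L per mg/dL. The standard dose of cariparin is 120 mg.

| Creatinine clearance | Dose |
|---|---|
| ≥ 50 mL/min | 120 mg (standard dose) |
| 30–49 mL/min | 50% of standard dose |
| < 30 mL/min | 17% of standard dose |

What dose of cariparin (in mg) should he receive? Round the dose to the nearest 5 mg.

SCr = 272 / 88.4 = 3.077 mg/dL
CrCl = (140 − 74) × 110.9 / (72 × 3.077) = 7319.4 / 221.54 ≈ 33.0 mL/min
CrCl ≈ 33 mL/min → bracket 30–49 mL/min.
50% of 120 mg = 60 mg

60 mg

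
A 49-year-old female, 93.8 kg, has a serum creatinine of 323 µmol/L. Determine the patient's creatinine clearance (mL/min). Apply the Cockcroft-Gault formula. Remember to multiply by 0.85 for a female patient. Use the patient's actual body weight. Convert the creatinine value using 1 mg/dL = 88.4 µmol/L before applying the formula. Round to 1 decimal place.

27.6 mL/min

SCr = 323 / 88.4 = 3.654 mg/dL
CrCl = (140 − 49) × 93.8 / (72 × 3.654) × 0.85 = 8535.8 / 263.09 × 0.85 ≈ 27.6 mL/min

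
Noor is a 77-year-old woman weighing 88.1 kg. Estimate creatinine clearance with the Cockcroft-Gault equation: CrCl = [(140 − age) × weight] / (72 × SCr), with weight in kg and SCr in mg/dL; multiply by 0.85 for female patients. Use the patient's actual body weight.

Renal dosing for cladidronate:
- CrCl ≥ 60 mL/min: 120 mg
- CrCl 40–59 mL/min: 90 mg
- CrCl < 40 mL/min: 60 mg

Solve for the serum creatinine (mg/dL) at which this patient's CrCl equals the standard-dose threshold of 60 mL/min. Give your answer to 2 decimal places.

Standard dose requires CrCl ≥ 60 mL/min.
Set (140 − 77) × 88.1 × 0.85 / (72 × SCr) = 60
SCr = (140 − 77) × 88.1 × 0.85 / (72 × 60) = 1.092 mg/dL

1.09 mg/dL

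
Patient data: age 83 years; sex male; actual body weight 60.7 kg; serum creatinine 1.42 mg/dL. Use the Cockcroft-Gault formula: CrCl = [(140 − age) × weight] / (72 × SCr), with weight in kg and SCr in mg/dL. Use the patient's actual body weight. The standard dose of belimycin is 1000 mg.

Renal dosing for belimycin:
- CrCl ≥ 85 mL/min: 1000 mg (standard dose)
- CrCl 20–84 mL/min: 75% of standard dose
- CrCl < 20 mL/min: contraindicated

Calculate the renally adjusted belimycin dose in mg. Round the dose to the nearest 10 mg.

CrCl = (140 − 83) × 60.7 / (72 × 1.42) = 3459.9 / 102.24 ≈ 33.8 mL/min
CrCl ≈ 34 mL/min → bracket 20–84 mL/min.
75% of 1000 mg = 750 mg

750 mg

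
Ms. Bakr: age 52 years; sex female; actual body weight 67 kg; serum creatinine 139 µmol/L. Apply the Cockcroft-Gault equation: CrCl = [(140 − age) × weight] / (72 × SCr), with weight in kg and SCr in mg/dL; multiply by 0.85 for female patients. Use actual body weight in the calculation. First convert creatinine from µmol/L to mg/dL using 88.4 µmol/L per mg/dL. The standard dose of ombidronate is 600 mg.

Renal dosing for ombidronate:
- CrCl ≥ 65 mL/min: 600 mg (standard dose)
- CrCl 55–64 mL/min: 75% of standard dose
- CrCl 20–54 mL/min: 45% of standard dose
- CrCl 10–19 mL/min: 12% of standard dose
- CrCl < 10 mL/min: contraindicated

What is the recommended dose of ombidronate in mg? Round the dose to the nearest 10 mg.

SCr = 139 / 88.4 = 1.572 mg/dL
CrCl = (140 − 52) × 67 / (72 × 1.572) × 0.85 = 5896.0 / 113.18 × 0.85 ≈ 44.3 mL/min
CrCl ≈ 44 mL/min → bracket 20–54 mL/min.
45% of 600 mg = 270 mg

270 mg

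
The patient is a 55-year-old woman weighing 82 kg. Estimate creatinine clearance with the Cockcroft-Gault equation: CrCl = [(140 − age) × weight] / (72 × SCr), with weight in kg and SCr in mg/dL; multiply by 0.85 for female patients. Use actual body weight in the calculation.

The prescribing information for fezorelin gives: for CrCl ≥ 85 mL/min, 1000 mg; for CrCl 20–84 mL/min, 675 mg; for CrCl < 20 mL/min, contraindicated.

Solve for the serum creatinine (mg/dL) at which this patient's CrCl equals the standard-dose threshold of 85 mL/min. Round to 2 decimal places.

Standard dose requires CrCl ≥ 85 mL/min.
Set (140 − 55) × 82 × 0.85 / (72 × SCr) = 85
SCr = (140 − 55) × 82 × 0.85 / (72 × 85) = 0.968 mg/dL

0.97 mg/dL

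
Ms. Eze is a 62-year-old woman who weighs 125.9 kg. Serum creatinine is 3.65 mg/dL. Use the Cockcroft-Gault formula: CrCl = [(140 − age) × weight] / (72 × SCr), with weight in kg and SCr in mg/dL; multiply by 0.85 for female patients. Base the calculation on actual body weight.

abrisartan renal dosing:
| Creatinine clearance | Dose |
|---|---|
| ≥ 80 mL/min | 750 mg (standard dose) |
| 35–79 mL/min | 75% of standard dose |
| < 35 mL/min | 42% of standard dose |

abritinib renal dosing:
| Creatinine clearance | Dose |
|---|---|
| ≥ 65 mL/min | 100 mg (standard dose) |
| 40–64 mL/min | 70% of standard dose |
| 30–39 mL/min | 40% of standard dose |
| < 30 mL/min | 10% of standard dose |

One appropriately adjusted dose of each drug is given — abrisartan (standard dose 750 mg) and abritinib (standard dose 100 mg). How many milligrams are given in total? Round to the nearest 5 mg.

355 mg

CrCl = (140 − 62) × 125.9 / (72 × 3.65) × 0.85 = 9820.2 / 262.80 × 0.85 ≈ 31.8 mL/min
CrCl ≈ 32 mL/min.
abrisartan: < 35 mL/min → 42% of 750 mg = 315 mg.
abritinib: 30–39 mL/min → 40% of 100 mg = 40 mg.
Total = 315 + 40 = 355 mg.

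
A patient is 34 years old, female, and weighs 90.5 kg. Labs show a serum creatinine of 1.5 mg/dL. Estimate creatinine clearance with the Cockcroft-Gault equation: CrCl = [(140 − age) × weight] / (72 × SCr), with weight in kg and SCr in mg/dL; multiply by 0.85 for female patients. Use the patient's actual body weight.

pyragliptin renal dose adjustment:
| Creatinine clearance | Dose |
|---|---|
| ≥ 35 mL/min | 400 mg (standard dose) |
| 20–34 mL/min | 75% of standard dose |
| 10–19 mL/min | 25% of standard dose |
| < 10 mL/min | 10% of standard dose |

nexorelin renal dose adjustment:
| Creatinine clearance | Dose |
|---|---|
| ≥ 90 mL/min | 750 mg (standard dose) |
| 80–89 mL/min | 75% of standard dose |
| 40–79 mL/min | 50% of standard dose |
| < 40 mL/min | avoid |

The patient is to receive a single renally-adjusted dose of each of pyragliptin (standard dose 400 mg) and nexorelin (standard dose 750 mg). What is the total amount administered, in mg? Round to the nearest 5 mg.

CrCl = (140 − 34) × 90.5 / (72 × 1.5) × 0.85 = 9593.0 / 108.00 × 0.85 ≈ 75.5 mL/min
CrCl ≈ 76 mL/min.
pyragliptin: ≥ 35 mL/min → 100% of 400 mg = 400 mg.
nexorelin: 40–79 mL/min → 50% of 750 mg = 375 mg.
Total = 400 + 375 = 775 mg.

775 mg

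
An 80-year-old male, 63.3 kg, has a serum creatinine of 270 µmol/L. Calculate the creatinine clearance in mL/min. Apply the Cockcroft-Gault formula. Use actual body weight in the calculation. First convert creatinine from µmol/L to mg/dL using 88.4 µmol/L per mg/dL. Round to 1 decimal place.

17.3 mL/min

SCr = 270 / 88.4 = 3.054 mg/dL
CrCl = (140 − 80) × 63.3 / (72 × 3.054) = 3798.0 / 219.89 ≈ 17.3 mL/min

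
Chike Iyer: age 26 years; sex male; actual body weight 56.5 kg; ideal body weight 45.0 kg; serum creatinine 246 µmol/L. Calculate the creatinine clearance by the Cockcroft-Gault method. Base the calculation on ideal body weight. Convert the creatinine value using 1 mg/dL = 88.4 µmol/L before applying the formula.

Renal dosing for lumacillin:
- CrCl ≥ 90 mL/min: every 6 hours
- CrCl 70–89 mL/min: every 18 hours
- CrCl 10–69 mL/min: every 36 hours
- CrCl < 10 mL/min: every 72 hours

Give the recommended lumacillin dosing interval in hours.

SCr = 246 / 88.4 = 2.783 mg/dL
CrCl = (140 − 26) × 45 / (72 × 2.783) = 5130.0 / 200.38 ≈ 25.6 mL/min
CrCl ≈ 26 mL/min → bracket 10–69 mL/min → every 36 hours.

every 36 hours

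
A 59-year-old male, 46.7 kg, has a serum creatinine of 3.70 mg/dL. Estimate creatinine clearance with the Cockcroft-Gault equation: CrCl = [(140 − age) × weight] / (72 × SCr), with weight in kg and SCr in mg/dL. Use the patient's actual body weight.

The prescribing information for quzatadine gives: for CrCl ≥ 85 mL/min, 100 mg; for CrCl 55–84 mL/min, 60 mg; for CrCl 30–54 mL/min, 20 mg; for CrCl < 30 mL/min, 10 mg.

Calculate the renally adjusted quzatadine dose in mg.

10 mg

CrCl = (140 − 59) × 46.7 / (72 × 3.7) = 3782.7 / 266.40 ≈ 14.2 mL/min
CrCl ≈ 14 mL/min → bracket < 30 mL/min.
Dose for this bracket: 10 mg.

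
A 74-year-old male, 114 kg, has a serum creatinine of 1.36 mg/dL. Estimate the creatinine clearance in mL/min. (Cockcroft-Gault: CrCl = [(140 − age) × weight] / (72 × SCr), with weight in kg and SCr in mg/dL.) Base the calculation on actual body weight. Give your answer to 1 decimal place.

76.8 mL/min

CrCl = (140 − 74) × 114 / (72 × 1.36) = 7524.0 / 97.92 ≈ 76.8 mL/min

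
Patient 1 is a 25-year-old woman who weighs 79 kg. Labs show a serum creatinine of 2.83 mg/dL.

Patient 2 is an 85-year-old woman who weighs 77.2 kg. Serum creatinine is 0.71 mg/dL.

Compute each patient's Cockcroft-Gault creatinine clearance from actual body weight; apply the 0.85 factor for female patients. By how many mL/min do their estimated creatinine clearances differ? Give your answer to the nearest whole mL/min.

Patient 1: CrCl = (140 − 25) × 79 / (72 × 2.83) × 0.85 = 9085.0 / 203.76 × 0.85 ≈ 37.9 mL/min
Patient 2: CrCl = (140 − 85) × 77.2 / (72 × 0.71) × 0.85 = 4246.0 / 51.12 × 0.85 ≈ 70.6 mL/min
|37.9 − 70.6| = 32.7 mL/min

33 mL/min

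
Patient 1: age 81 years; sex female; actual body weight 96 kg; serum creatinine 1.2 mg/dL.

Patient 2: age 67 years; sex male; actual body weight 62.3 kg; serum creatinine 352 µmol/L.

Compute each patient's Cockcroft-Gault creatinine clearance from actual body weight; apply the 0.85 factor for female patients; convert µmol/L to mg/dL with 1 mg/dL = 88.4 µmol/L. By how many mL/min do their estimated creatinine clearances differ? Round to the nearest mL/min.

40 mL/min

Patient 1: CrCl = (140 − 81) × 96 / (72 × 1.2) × 0.85 = 5664.0 / 86.40 × 0.85 ≈ 55.7 mL/min
Patient 2: SCr = 352 / 88.4 = 3.982 mg/dL
Patient 2: CrCl = (140 − 67) × 62.3 / (72 × 3.982) = 4547.9 / 286.70 ≈ 15.9 mL/min
|55.7 − 15.9| = 39.8 mL/min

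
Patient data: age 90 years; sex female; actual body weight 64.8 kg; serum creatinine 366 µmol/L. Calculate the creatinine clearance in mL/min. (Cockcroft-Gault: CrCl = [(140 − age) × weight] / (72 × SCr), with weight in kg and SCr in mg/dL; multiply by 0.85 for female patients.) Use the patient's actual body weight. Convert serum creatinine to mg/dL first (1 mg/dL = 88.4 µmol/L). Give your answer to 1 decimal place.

9.2 mL/min

SCr = 366 / 88.4 = 4.14 mg/dL
CrCl = (140 − 90) × 64.8 / (72 × 4.14) × 0.85 = 3240.0 / 298.08 × 0.85 ≈ 9.2 mL/min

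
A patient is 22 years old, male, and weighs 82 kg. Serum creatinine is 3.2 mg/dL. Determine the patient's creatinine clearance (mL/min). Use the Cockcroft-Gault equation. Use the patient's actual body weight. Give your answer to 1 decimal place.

42.0 mL/min

CrCl = (140 − 22) × 82 / (72 × 3.2) = 9676.0 / 230.40 ≈ 42.0 mL/min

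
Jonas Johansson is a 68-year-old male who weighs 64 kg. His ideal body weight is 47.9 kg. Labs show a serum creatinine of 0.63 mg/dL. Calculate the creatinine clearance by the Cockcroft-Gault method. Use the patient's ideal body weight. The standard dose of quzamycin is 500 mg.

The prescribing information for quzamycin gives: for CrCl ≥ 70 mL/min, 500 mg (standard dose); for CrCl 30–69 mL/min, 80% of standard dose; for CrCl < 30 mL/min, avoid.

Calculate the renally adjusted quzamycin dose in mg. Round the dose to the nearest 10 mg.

CrCl = (140 − 68) × 47.9 / (72 × 0.63) = 3448.8 / 45.36 ≈ 76.0 mL/min
CrCl ≈ 76 mL/min → bracket ≥ 70 mL/min.
100% of 500 mg = 500 mg

500 mg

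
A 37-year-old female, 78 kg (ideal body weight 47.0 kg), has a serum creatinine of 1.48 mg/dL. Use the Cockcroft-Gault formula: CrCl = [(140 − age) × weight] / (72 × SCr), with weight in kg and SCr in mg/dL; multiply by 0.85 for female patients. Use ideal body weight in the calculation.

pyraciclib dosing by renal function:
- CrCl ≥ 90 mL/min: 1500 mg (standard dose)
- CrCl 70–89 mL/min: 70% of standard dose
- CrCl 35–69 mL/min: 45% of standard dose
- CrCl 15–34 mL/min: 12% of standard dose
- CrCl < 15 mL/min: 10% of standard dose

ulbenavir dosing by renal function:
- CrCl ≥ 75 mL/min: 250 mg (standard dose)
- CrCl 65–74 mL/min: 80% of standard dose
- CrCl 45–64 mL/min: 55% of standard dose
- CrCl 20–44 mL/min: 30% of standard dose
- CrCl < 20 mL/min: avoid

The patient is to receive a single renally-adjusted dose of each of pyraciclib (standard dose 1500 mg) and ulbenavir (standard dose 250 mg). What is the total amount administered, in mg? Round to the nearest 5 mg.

CrCl = (140 − 37) × 47 / (72 × 1.48) × 0.85 = 4841.0 / 106.56 × 0.85 ≈ 38.6 mL/min
CrCl ≈ 39 mL/min.
pyraciclib: 35–69 mL/min → 45% of 1500 mg = 675 mg.
ulbenavir: 20–44 mL/min → 30% of 250 mg = 75 mg.
Total = 675 + 75 = 750 mg.

750 mg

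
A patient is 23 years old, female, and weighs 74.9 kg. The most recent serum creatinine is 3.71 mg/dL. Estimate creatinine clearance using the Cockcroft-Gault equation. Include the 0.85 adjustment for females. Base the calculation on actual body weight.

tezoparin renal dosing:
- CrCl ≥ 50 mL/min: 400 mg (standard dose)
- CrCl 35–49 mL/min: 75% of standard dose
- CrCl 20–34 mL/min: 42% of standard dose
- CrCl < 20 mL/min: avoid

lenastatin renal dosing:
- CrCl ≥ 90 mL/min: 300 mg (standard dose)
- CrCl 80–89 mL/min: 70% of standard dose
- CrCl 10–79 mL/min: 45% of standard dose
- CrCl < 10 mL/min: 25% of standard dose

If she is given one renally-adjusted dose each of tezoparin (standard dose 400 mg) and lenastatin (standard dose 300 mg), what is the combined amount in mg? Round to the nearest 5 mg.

305 mg

CrCl = (140 − 23) × 74.9 / (72 × 3.71) × 0.85 = 8763.3 / 267.12 × 0.85 ≈ 27.9 mL/min
CrCl ≈ 28 mL/min.
tezoparin: 20–34 mL/min → 42% of 400 mg = 168 mg.
lenastatin: 10–79 mL/min → 45% of 300 mg = 135 mg.
Total = 168 + 135 = 303 mg.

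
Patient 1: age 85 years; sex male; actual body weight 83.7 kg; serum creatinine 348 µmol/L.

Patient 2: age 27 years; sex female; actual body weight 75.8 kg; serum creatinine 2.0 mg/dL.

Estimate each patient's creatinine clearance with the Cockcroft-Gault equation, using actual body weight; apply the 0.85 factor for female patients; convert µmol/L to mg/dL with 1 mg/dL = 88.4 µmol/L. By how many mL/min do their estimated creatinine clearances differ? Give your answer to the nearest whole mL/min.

Patient 1: SCr = 348 / 88.4 = 3.937 mg/dL
Patient 1: CrCl = (140 − 85) × 83.7 / (72 × 3.937) = 4603.5 / 283.46 ≈ 16.2 mL/min
Patient 2: CrCl = (140 − 27) × 75.8 / (72 × 2) × 0.85 = 8565.4 / 144.00 × 0.85 ≈ 50.6 mL/min
|16.2 − 50.6| = 34.4 mL/min

34 mL/min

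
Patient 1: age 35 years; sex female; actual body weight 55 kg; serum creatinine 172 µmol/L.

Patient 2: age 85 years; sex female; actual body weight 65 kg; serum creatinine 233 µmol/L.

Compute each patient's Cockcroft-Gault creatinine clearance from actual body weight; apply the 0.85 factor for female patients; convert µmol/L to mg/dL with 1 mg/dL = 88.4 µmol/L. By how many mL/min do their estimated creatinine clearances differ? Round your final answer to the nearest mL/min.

19 mL/min

Patient 1: SCr = 172 / 88.4 = 1.946 mg/dL
Patient 1: CrCl = (140 − 35) × 55 / (72 × 1.946) × 0.85 = 5775.0 / 140.11 × 0.85 ≈ 35.0 mL/min
Patient 2: SCr = 233 / 88.4 = 2.636 mg/dL
Patient 2: CrCl = (140 − 85) × 65 / (72 × 2.636) × 0.85 = 3575.0 / 189.79 × 0.85 ≈ 16.0 mL/min
|35.0 − 16.0| = 19.0 mL/min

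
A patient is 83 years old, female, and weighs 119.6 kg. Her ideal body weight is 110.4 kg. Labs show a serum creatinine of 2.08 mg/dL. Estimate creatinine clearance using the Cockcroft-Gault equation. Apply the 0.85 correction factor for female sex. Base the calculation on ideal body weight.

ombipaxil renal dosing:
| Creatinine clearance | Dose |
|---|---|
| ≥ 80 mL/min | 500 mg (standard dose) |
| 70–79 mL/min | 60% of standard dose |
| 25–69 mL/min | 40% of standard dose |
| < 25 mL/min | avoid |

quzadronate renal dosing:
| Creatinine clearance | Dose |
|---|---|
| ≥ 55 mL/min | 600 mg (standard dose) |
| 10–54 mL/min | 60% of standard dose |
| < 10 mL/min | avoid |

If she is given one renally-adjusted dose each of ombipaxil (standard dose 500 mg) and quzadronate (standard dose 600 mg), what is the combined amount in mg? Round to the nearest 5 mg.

560 mg

CrCl = (140 − 83) × 110.4 / (72 × 2.08) × 0.85 = 6292.8 / 149.76 × 0.85 ≈ 35.7 mL/min
CrCl ≈ 36 mL/min.
ombipaxil: 25–69 mL/min → 40% of 500 mg = 200 mg.
quzadronate: 10–54 mL/min → 60% of 600 mg = 360 mg.
Total = 200 + 360 = 560 mg.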